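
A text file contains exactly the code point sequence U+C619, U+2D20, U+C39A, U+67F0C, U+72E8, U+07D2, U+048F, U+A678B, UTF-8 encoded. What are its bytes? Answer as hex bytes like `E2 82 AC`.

EC 98 99 E2 B4 A0 EC 8E 9A F1 A7 BC 8C E7 8B A8 DF 92 D2 8F F2 A6 9E 8B

U+C619: 3-byte form → EC 98 99.
U+2D20: 3-byte form → E2 B4 A0.
U+C39A: 3-byte form → EC 8E 9A.
U+67F0C: 4-byte form → F1 A7 BC 8C.
U+72E8: 3-byte form → E7 8B A8.
U+07D2: 2-byte form → DF 92.
U+048F: 2-byte form → D2 8F.
U+A678B: 4-byte form → F2 A6 9E 8B.
Concatenated (24 bytes): EC 98 99 E2 B4 A0 EC 8E 9A F1 A7 BC 8C E7 8B A8 DF 92 D2 8F F2 A6 9E 8B.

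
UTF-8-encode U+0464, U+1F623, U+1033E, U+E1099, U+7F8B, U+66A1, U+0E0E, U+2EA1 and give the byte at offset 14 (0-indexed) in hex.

U+0464 → 2-byte form D1 A4 at offsets 0–1.
U+1F623 → 4-byte form F0 9F 98 A3 at offsets 2–5.
U+1033E → 4-byte form F0 90 8C BE at offsets 6–9.
U+E1099 → 4-byte form F3 A1 82 99 at offsets 10–13.
U+7F8B → 3-byte form E7 BE 8B at offsets 14–16.
Offset 14 falls in char 5's range; it's byte 1 of E7 BE 8B = 0xE7.

0xE7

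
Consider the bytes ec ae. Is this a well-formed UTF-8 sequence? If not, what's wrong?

Leading byte 0xEC = 11101100 → 3-byte form, but only 2 bytes are present.

invalid (sequence truncated)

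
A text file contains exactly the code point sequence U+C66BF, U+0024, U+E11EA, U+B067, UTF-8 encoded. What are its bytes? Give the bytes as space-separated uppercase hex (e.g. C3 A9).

U+C66BF: 4-byte form → F3 86 9A BF.
U+0024: 1-byte form → 24.
U+E11EA: 4-byte form → F3 A1 87 AA.
U+B067: 3-byte form → EB 81 A7.
Concatenated (12 bytes): F3 86 9A BF 24 F3 A1 87 AA EB 81 A7.

F3 86 9A BF 24 F3 A1 87 AA EB 81 A7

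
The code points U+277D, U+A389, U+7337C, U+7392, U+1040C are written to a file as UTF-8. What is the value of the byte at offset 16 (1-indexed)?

0x90

1-indexed offset 16 is 0-indexed offset 15.
U+277D → 3-byte form E2 9D BD at offsets 0–2.
U+A389 → 3-byte form EA 8E 89 at offsets 3–5.
U+7337C → 4-byte form F1 B3 8D BC at offsets 6–9.
U+7392 → 3-byte form E7 8E 92 at offsets 10–12.
U+1040C → 4-byte form F0 90 90 8C at offsets 13–16.
Offset 15 falls in char 5's range; it's byte 3 of F0 90 90 8C = 0x90.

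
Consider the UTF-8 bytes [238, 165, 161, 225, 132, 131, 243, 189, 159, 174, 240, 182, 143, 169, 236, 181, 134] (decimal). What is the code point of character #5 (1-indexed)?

Offset 0: leading byte 0xEE = 11101110 → 3-byte char #1 = EE A5 A1.
Offset 3: leading byte 0xE1 = 11100001 → 3-byte char #2 = E1 84 83.
Offset 6: leading byte 0xF3 = 11110011 → 4-byte char #3 = F3 BD 9F AE.
Offset 10: leading byte 0xF0 = 11110000 → 4-byte char #4 = F0 B6 8F A9.
Offset 14: leading byte 0xEC = 11101100 → 3-byte char #5 = EC B5 86.
Leading byte 0xEC = 11101100 matches 1110xxxx → 3-byte sequence.
Byte 1: 0xEC = 11101100, payload 1100 (4 bits).
Byte 2: 0xB5 = 10110101 (10xxxxxx ✓), payload 110101.
Byte 3: 0x86 = 10000110 (10xxxxxx ✓), payload 000110.
Concatenate: 1100110101000110 = 0xCD46 (16 bits → U+CD46).

U+CD46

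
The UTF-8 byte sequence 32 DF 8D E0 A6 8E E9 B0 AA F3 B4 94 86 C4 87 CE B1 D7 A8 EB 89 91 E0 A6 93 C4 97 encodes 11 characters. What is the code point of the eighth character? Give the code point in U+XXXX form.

U+05E8

Offset 0: leading byte 0x32 = 00110010 → 1-byte char #1 = 32.
Offset 1: leading byte 0xDF = 11011111 → 2-byte char #2 = DF 8D.
Offset 3: leading byte 0xE0 = 11100000 → 3-byte char #3 = E0 A6 8E.
Offset 6: leading byte 0xE9 = 11101001 → 3-byte char #4 = E9 B0 AA.
Offset 9: leading byte 0xF3 = 11110011 → 4-byte char #5 = F3 B4 94 86.
Offset 13: leading byte 0xC4 = 11000100 → 2-byte char #6 = C4 87.
Offset 15: leading byte 0xCE = 11001110 → 2-byte char #7 = CE B1.
Offset 17: leading byte 0xD7 = 11010111 → 2-byte char #8 = D7 A8.
Leading byte 0xD7 = 11010111 matches 110xxxxx → 2-byte sequence.
Byte 1: 0xD7 = 11010111, payload 10111 (5 bits).
Byte 2: 0xA8 = 10101000 (10xxxxxx ✓), payload 101000.
Concatenate: 10111101000 = 0x5E8 (11 bits → U+05E8).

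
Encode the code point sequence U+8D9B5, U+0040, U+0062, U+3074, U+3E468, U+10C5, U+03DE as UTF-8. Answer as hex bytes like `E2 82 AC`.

U+8D9B5: 4-byte form → F2 8D A6 B5.
U+0040: 1-byte form → 40.
U+0062: 1-byte form → 62.
U+3074: 3-byte form → E3 81 B4.
U+3E468: 4-byte form → F0 BE 91 A8.
U+10C5: 3-byte form → E1 83 85.
U+03DE: 2-byte form → CF 9E.
Concatenated (18 bytes): F2 8D A6 B5 40 62 E3 81 B4 F0 BE 91 A8 E1 83 85 CF 9E.

F2 8D A6 B5 40 62 E3 81 B4 F0 BE 91 A8 E1 83 85 CF 9E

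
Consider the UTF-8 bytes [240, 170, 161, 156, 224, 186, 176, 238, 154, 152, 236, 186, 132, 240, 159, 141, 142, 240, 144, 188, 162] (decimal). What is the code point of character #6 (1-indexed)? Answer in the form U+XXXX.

Offset 0: leading byte 0xF0 = 11110000 → 4-byte char #1 = F0 AA A1 9C.
Offset 4: leading byte 0xE0 = 11100000 → 3-byte char #2 = E0 BA B0.
Offset 7: leading byte 0xEE = 11101110 → 3-byte char #3 = EE 9A 98.
Offset 10: leading byte 0xEC = 11101100 → 3-byte char #4 = EC BA 84.
Offset 13: leading byte 0xF0 = 11110000 → 4-byte char #5 = F0 9F 8D 8E.
Offset 17: leading byte 0xF0 = 11110000 → 4-byte char #6 = F0 90 BC A2.
Leading byte 0xF0 = 11110000 matches 11110xxx → 4-byte sequence.
Byte 1: 0xF0 = 11110000, payload 000 (3 bits).
Byte 2: 0x90 = 10010000 (10xxxxxx ✓), payload 010000.
Byte 3: 0xBC = 10111100 (10xxxxxx ✓), payload 111100.
Byte 4: 0xA2 = 10100010 (10xxxxxx ✓), payload 100010.
Concatenate: 000010000111100100010 = 0x10F22 (21 bits → U+10F22).

U+10F22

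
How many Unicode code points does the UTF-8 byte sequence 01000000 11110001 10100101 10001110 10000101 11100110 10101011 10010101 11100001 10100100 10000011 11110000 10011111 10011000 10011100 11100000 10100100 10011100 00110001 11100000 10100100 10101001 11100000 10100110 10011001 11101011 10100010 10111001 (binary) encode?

10

Byte at offset 0: 0x40 = 01000000 → 1-byte char (#1). Advance 1.
Byte at offset 1: 0xF1 = 11110001 → 4-byte char (#2). Advance 4.
Byte at offset 5: 0xE6 = 11100110 → 3-byte char (#3). Advance 3.
Byte at offset 8: 0xE1 = 11100001 → 3-byte char (#4). Advance 3.
Byte at offset 11: 0xF0 = 11110000 → 4-byte char (#5). Advance 4.
Byte at offset 15: 0xE0 = 11100000 → 3-byte char (#6). Advance 3.
Byte at offset 18: 0x31 = 00110001 → 1-byte char (#7). Advance 1.
Byte at offset 19: 0xE0 = 11100000 → 3-byte char (#8). Advance 3.
Byte at offset 22: 0xE0 = 11100000 → 3-byte char (#9). Advance 3.
Byte at offset 25: 0xEB = 11101011 → 3-byte char (#10). Advance 3.
Reached end at offset 28 after 10 code points.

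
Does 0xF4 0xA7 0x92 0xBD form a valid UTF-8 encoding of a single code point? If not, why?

invalid (encodes a value above U+10FFFF)

Leading byte 0xF4 = 11110100 → 4-byte form.
Payload = 0x1274BD, which exceeds U+10FFFF, the maximum Unicode code point. (Leading bytes F5–FF, or F4 followed by ≥ 0x90, are invalid.)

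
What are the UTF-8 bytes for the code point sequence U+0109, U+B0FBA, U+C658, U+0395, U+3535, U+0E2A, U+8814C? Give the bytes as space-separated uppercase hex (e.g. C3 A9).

C4 89 F2 B0 BE BA EC 99 98 CE 95 E3 94 B5 E0 B8 AA F2 88 85 8C

U+0109: 2-byte form → C4 89.
U+B0FBA: 4-byte form → F2 B0 BE BA.
U+C658: 3-byte form → EC 99 98.
U+0395: 2-byte form → CE 95.
U+3535: 3-byte form → E3 94 B5.
U+0E2A: 3-byte form → E0 B8 AA.
U+8814C: 4-byte form → F2 88 85 8C.
Concatenated (21 bytes): C4 89 F2 B0 BE BA EC 99 98 CE 95 E3 94 B5 E0 B8 AA F2 88 85 8C.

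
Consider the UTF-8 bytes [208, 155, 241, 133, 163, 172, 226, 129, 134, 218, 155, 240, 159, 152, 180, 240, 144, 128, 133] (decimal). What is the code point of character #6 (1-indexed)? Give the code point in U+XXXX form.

Offset 0: leading byte 0xD0 = 11010000 → 2-byte char #1 = D0 9B.
Offset 2: leading byte 0xF1 = 11110001 → 4-byte char #2 = F1 85 A3 AC.
Offset 6: leading byte 0xE2 = 11100010 → 3-byte char #3 = E2 81 86.
Offset 9: leading byte 0xDA = 11011010 → 2-byte char #4 = DA 9B.
Offset 11: leading byte 0xF0 = 11110000 → 4-byte char #5 = F0 9F 98 B4.
Offset 15: leading byte 0xF0 = 11110000 → 4-byte char #6 = F0 90 80 85.
Leading byte 0xF0 = 11110000 matches 11110xxx → 4-byte sequence.
Byte 1: 0xF0 = 11110000, payload 000 (3 bits).
Byte 2: 0x90 = 10010000 (10xxxxxx ✓), payload 010000.
Byte 3: 0x80 = 10000000 (10xxxxxx ✓), payload 000000.
Byte 4: 0x85 = 10000101 (10xxxxxx ✓), payload 000101.
Concatenate: 000010000000000000101 = 0x10005 (21 bits → U+10005).

U+10005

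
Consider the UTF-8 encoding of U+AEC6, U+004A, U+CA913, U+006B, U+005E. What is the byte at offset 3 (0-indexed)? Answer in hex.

0x4A

U+AEC6 → 3-byte form EA BB 86 at offsets 0–2.
U+004A → 1-byte form 4A at offsets 3–3.
Offset 3 falls in char 2's range; it's byte 1 of 4A = 0x4A.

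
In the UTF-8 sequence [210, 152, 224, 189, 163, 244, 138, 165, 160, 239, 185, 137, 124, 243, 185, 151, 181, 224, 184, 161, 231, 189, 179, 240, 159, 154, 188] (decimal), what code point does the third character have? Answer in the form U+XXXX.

Offset 0: leading byte 0xD2 = 11010010 → 2-byte char #1 = D2 98.
Offset 2: leading byte 0xE0 = 11100000 → 3-byte char #2 = E0 BD A3.
Offset 5: leading byte 0xF4 = 11110100 → 4-byte char #3 = F4 8A A5 A0.
Leading byte 0xF4 = 11110100 matches 11110xxx → 4-byte sequence.
Byte 1: 0xF4 = 11110100, payload 100 (3 bits).
Byte 2: 0x8A = 10001010 (10xxxxxx ✓), payload 001010.
Byte 3: 0xA5 = 10100101 (10xxxxxx ✓), payload 100101.
Byte 4: 0xA0 = 10100000 (10xxxxxx ✓), payload 100000.
Concatenate: 100001010100101100000 = 0x10A960 (21 bits → U+10A960).

U+10A960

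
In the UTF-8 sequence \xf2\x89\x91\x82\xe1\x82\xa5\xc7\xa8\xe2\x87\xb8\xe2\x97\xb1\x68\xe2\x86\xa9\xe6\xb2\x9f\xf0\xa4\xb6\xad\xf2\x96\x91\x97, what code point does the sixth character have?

U+0068

Offset 0: leading byte 0xF2 = 11110010 → 4-byte char #1 = F2 89 91 82.
Offset 4: leading byte 0xE1 = 11100001 → 3-byte char #2 = E1 82 A5.
Offset 7: leading byte 0xC7 = 11000111 → 2-byte char #3 = C7 A8.
Offset 9: leading byte 0xE2 = 11100010 → 3-byte char #4 = E2 87 B8.
Offset 12: leading byte 0xE2 = 11100010 → 3-byte char #5 = E2 97 B1.
Offset 15: leading byte 0x68 = 01101000 → 1-byte char #6 = 68.
Leading byte 0x68 = 01101000 matches 0xxxxxxx → 1-byte sequence.
Byte 1: 0x68 = 01101000, payload 1101000 (7 bits).
Concatenate: 1101000 = 0x68 (7 bits → U+0068).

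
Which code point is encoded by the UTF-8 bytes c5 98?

Leading byte 0xC5 = 11000101 matches 110xxxxx → 2-byte sequence.
Byte 1: 0xC5 = 11000101, payload 00101 (5 bits).
Byte 2: 0x98 = 10011000 (10xxxxxx ✓), payload 011000.
Concatenate: 00101011000 = 0x158 (11 bits → U+0158).

U+0158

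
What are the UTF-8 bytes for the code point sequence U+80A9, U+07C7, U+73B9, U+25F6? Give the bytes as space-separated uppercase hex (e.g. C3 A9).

E8 82 A9 DF 87 E7 8E B9 E2 97 B6

U+80A9: 3-byte form → E8 82 A9.
U+07C7: 2-byte form → DF 87.
U+73B9: 3-byte form → E7 8E B9.
U+25F6: 3-byte form → E2 97 B6.
Concatenated (11 bytes): E8 82 A9 DF 87 E7 8E B9 E2 97 B6.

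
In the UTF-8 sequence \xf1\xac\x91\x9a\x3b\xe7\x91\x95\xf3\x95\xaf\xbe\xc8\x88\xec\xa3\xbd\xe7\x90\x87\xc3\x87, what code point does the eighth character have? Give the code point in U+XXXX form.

U+00C7

Offset 0: leading byte 0xF1 = 11110001 → 4-byte char #1 = F1 AC 91 9A.
Offset 4: leading byte 0x3B = 00111011 → 1-byte char #2 = 3B.
Offset 5: leading byte 0xE7 = 11100111 → 3-byte char #3 = E7 91 95.
Offset 8: leading byte 0xF3 = 11110011 → 4-byte char #4 = F3 95 AF BE.
Offset 12: leading byte 0xC8 = 11001000 → 2-byte char #5 = C8 88.
Offset 14: leading byte 0xEC = 11101100 → 3-byte char #6 = EC A3 BD.
Offset 17: leading byte 0xE7 = 11100111 → 3-byte char #7 = E7 90 87.
Offset 20: leading byte 0xC3 = 11000011 → 2-byte char #8 = C3 87.
Leading byte 0xC3 = 11000011 matches 110xxxxx → 2-byte sequence.
Byte 1: 0xC3 = 11000011, payload 00011 (5 bits).
Byte 2: 0x87 = 10000111 (10xxxxxx ✓), payload 000111.
Concatenate: 00011000111 = 0xC7 (11 bits → U+00C7).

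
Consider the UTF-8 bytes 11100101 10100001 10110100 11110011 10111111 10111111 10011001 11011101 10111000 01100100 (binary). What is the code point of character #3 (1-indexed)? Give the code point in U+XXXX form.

Offset 0: leading byte 0xE5 = 11100101 → 3-byte char #1 = E5 A1 B4.
Offset 3: leading byte 0xF3 = 11110011 → 4-byte char #2 = F3 BF BF 99.
Offset 7: leading byte 0xDD = 11011101 → 2-byte char #3 = DD B8.
Leading byte 0xDD = 11011101 matches 110xxxxx → 2-byte sequence.
Byte 1: 0xDD = 11011101, payload 11101 (5 bits).
Byte 2: 0xB8 = 10111000 (10xxxxxx ✓), payload 111000.
Concatenate: 11101111000 = 0x778 (11 bits → U+0778).

U+0778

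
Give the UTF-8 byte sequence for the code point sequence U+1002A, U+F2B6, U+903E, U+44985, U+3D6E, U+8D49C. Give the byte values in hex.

F0 90 80 AA EF 8A B6 E9 80 BE F1 84 A6 85 E3 B5 AE F2 8D 92 9C

U+1002A: 4-byte form → F0 90 80 AA.
U+F2B6: 3-byte form → EF 8A B6.
U+903E: 3-byte form → E9 80 BE.
U+44985: 4-byte form → F1 84 A6 85.
U+3D6E: 3-byte form → E3 B5 AE.
U+8D49C: 4-byte form → F2 8D 92 9C.
Concatenated (21 bytes): F0 90 80 AA EF 8A B6 E9 80 BE F1 84 A6 85 E3 B5 AE F2 8D 92 9C.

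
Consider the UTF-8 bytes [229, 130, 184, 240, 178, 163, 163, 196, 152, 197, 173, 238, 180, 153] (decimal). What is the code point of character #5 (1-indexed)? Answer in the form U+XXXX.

Offset 0: leading byte 0xE5 = 11100101 → 3-byte char #1 = E5 82 B8.
Offset 3: leading byte 0xF0 = 11110000 → 4-byte char #2 = F0 B2 A3 A3.
Offset 7: leading byte 0xC4 = 11000100 → 2-byte char #3 = C4 98.
Offset 9: leading byte 0xC5 = 11000101 → 2-byte char #4 = C5 AD.
Offset 11: leading byte 0xEE = 11101110 → 3-byte char #5 = EE B4 99.
Leading byte 0xEE = 11101110 matches 1110xxxx → 3-byte sequence.
Byte 1: 0xEE = 11101110, payload 1110 (4 bits).
Byte 2: 0xB4 = 10110100 (10xxxxxx ✓), payload 110100.
Byte 3: 0x99 = 10011001 (10xxxxxx ✓), payload 011001.
Concatenate: 1110110100011001 = 0xED19 (16 bits → U+ED19).

U+ED19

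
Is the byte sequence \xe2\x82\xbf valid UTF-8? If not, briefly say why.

Leading byte 0xE2 = 11100010 → 3-byte form.
Continuation bytes 0x82=10000010, 0xBF=10111111 all match 10xxxxxx.
Decoded value 0x20BF is ≥ 0x800 (shortest form) and not a surrogate.

valid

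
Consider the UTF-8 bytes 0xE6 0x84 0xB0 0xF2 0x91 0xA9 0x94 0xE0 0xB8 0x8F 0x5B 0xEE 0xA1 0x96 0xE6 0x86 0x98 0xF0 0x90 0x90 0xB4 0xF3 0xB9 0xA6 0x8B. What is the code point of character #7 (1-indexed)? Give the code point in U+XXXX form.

Offset 0: leading byte 0xE6 = 11100110 → 3-byte char #1 = E6 84 B0.
Offset 3: leading byte 0xF2 = 11110010 → 4-byte char #2 = F2 91 A9 94.
Offset 7: leading byte 0xE0 = 11100000 → 3-byte char #3 = E0 B8 8F.
Offset 10: leading byte 0x5B = 01011011 → 1-byte char #4 = 5B.
Offset 11: leading byte 0xEE = 11101110 → 3-byte char #5 = EE A1 96.
Offset 14: leading byte 0xE6 = 11100110 → 3-byte char #6 = E6 86 98.
Offset 17: leading byte 0xF0 = 11110000 → 4-byte char #7 = F0 90 90 B4.
Leading byte 0xF0 = 11110000 matches 11110xxx → 4-byte sequence.
Byte 1: 0xF0 = 11110000, payload 000 (3 bits).
Byte 2: 0x90 = 10010000 (10xxxxxx ✓), payload 010000.
Byte 3: 0x90 = 10010000 (10xxxxxx ✓), payload 010000.
Byte 4: 0xB4 = 10110100 (10xxxxxx ✓), payload 110100.
Concatenate: 000010000010000110100 = 0x10434 (21 bits → U+10434).

U+10434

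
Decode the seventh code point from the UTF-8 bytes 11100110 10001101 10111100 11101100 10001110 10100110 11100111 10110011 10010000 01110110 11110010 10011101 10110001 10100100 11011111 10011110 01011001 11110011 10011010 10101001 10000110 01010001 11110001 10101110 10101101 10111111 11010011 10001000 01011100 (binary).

U+0059

Offset 0: leading byte 0xE6 = 11100110 → 3-byte char #1 = E6 8D BC.
Offset 3: leading byte 0xEC = 11101100 → 3-byte char #2 = EC 8E A6.
Offset 6: leading byte 0xE7 = 11100111 → 3-byte char #3 = E7 B3 90.
Offset 9: leading byte 0x76 = 01110110 → 1-byte char #4 = 76.
Offset 10: leading byte 0xF2 = 11110010 → 4-byte char #5 = F2 9D B1 A4.
Offset 14: leading byte 0xDF = 11011111 → 2-byte char #6 = DF 9E.
Offset 16: leading byte 0x59 = 01011001 → 1-byte char #7 = 59.
Leading byte 0x59 = 01011001 matches 0xxxxxxx → 1-byte sequence.
Byte 1: 0x59 = 01011001, payload 1011001 (7 bits).
Concatenate: 1011001 = 0x59 (7 bits → U+0059).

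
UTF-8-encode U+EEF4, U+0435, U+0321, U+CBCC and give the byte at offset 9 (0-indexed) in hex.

0x8C

U+EEF4 → 3-byte form EE BB B4 at offsets 0–2.
U+0435 → 2-byte form D0 B5 at offsets 3–4.
U+0321 → 2-byte form CC A1 at offsets 5–6.
U+CBCC → 3-byte form EC AF 8C at offsets 7–9.
Offset 9 falls in char 4's range; it's byte 3 of EC AF 8C = 0x8C.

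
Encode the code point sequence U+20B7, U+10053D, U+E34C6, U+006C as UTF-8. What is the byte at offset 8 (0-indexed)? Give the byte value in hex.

U+20B7 → 3-byte form E2 82 B7 at offsets 0–2.
U+10053D → 4-byte form F4 80 94 BD at offsets 3–6.
U+E34C6 → 4-byte form F3 A3 93 86 at offsets 7–10.
Offset 8 falls in char 3's range; it's byte 2 of F3 A3 93 86 = 0xA3.

0xA3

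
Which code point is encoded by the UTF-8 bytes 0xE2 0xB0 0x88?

U+2C08

Leading byte 0xE2 = 11100010 matches 1110xxxx → 3-byte sequence.
Byte 1: 0xE2 = 11100010, payload 0010 (4 bits).
Byte 2: 0xB0 = 10110000 (10xxxxxx ✓), payload 110000.
Byte 3: 0x88 = 10001000 (10xxxxxx ✓), payload 001000.
Concatenate: 0010110000001000 = 0x2C08 (16 bits → U+2C08).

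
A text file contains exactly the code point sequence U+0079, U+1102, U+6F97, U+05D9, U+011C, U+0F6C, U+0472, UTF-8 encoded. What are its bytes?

U+0079: 1-byte form → 79.
U+1102: 3-byte form → E1 84 82.
U+6F97: 3-byte form → E6 BE 97.
U+05D9: 2-byte form → D7 99.
U+011C: 2-byte form → C4 9C.
U+0F6C: 3-byte form → E0 BD AC.
U+0472: 2-byte form → D1 B2.
Concatenated (16 bytes): 79 E1 84 82 E6 BE 97 D7 99 C4 9C E0 BD AC D1 B2.

79 E1 84 82 E6 BE 97 D7 99 C4 9C E0 BD AC D1 B2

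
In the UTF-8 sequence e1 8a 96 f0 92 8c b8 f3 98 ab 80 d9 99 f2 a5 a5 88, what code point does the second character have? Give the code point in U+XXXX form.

Offset 0: leading byte 0xE1 = 11100001 → 3-byte char #1 = E1 8A 96.
Offset 3: leading byte 0xF0 = 11110000 → 4-byte char #2 = F0 92 8C B8.
Leading byte 0xF0 = 11110000 matches 11110xxx → 4-byte sequence.
Byte 1: 0xF0 = 11110000, payload 000 (3 bits).
Byte 2: 0x92 = 10010010 (10xxxxxx ✓), payload 010010.
Byte 3: 0x8C = 10001100 (10xxxxxx ✓), payload 001100.
Byte 4: 0xB8 = 10111000 (10xxxxxx ✓), payload 111000.
Concatenate: 000010010001100111000 = 0x12338 (21 bits → U+12338).

U+12338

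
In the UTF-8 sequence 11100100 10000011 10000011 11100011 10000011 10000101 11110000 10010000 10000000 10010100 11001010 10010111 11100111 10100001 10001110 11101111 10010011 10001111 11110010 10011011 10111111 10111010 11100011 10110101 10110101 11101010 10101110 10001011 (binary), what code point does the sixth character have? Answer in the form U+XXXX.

Offset 0: leading byte 0xE4 = 11100100 → 3-byte char #1 = E4 83 83.
Offset 3: leading byte 0xE3 = 11100011 → 3-byte char #2 = E3 83 85.
Offset 6: leading byte 0xF0 = 11110000 → 4-byte char #3 = F0 90 80 94.
Offset 10: leading byte 0xCA = 11001010 → 2-byte char #4 = CA 97.
Offset 12: leading byte 0xE7 = 11100111 → 3-byte char #5 = E7 A1 8E.
Offset 15: leading byte 0xEF = 11101111 → 3-byte char #6 = EF 93 8F.
Leading byte 0xEF = 11101111 matches 1110xxxx → 3-byte sequence.
Byte 1: 0xEF = 11101111, payload 1111 (4 bits).
Byte 2: 0x93 = 10010011 (10xxxxxx ✓), payload 010011.
Byte 3: 0x8F = 10001111 (10xxxxxx ✓), payload 001111.
Concatenate: 1111010011001111 = 0xF4CF (16 bits → U+F4CF).

U+F4CF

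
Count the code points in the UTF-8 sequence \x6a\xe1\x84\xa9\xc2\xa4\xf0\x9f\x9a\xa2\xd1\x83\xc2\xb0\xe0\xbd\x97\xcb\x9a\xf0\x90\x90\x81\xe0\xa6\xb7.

Byte at offset 0: 0x6A = 01101010 → 1-byte char (#1). Advance 1.
Byte at offset 1: 0xE1 = 11100001 → 3-byte char (#2). Advance 3.
Byte at offset 4: 0xC2 = 11000010 → 2-byte char (#3). Advance 2.
Byte at offset 6: 0xF0 = 11110000 → 4-byte char (#4). Advance 4.
Byte at offset 10: 0xD1 = 11010001 → 2-byte char (#5). Advance 2.
Byte at offset 12: 0xC2 = 11000010 → 2-byte char (#6). Advance 2.
Byte at offset 14: 0xE0 = 11100000 → 3-byte char (#7). Advance 3.
Byte at offset 17: 0xCB = 11001011 → 2-byte char (#8). Advance 2.
Byte at offset 19: 0xF0 = 11110000 → 4-byte char (#9). Advance 4.
Byte at offset 23: 0xE0 = 11100000 → 3-byte char (#10). Advance 3.
Reached end at offset 26 after 10 code points.

10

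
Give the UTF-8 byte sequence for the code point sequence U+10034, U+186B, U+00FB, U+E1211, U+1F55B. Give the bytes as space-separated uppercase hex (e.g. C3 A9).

F0 90 80 B4 E1 A1 AB C3 BB F3 A1 88 91 F0 9F 95 9B

U+10034: 4-byte form → F0 90 80 B4.
U+186B: 3-byte form → E1 A1 AB.
U+00FB: 2-byte form → C3 BB.
U+E1211: 4-byte form → F3 A1 88 91.
U+1F55B: 4-byte form → F0 9F 95 9B.
Concatenated (17 bytes): F0 90 80 B4 E1 A1 AB C3 BB F3 A1 88 91 F0 9F 95 9B.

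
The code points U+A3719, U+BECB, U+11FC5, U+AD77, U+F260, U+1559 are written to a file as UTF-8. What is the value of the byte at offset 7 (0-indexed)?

0xF0

U+A3719 → 4-byte form F2 A3 9C 99 at offsets 0–3.
U+BECB → 3-byte form EB BB 8B at offsets 4–6.
U+11FC5 → 4-byte form F0 91 BF 85 at offsets 7–10.
Offset 7 falls in char 3's range; it's byte 1 of F0 91 BF 85 = 0xF0.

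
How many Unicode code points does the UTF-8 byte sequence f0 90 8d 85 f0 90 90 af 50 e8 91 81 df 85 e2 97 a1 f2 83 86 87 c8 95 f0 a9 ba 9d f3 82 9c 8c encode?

10

Byte at offset 0: 0xF0 = 11110000 → 4-byte char (#1). Advance 4.
Byte at offset 4: 0xF0 = 11110000 → 4-byte char (#2). Advance 4.
Byte at offset 8: 0x50 = 01010000 → 1-byte char (#3). Advance 1.
Byte at offset 9: 0xE8 = 11101000 → 3-byte char (#4). Advance 3.
Byte at offset 12: 0xDF = 11011111 → 2-byte char (#5). Advance 2.
Byte at offset 14: 0xE2 = 11100010 → 3-byte char (#6). Advance 3.
Byte at offset 17: 0xF2 = 11110010 → 4-byte char (#7). Advance 4.
Byte at offset 21: 0xC8 = 11001000 → 2-byte char (#8). Advance 2.
Byte at offset 23: 0xF0 = 11110000 → 4-byte char (#9). Advance 4.
Byte at offset 27: 0xF3 = 11110011 → 4-byte char (#10). Advance 4.
Reached end at offset 31 after 10 code points.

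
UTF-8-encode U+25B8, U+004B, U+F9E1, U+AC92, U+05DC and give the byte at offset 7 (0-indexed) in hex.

U+25B8 → 3-byte form E2 96 B8 at offsets 0–2.
U+004B → 1-byte form 4B at offsets 3–3.
U+F9E1 → 3-byte form EF A7 A1 at offsets 4–6.
U+AC92 → 3-byte form EA B2 92 at offsets 7–9.
Offset 7 falls in char 4's range; it's byte 1 of EA B2 92 = 0xEA.

0xEA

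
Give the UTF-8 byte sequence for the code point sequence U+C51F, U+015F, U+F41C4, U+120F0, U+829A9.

U+C51F: 3-byte form → EC 94 9F.
U+015F: 2-byte form → C5 9F.
U+F41C4: 4-byte form → F3 B4 87 84.
U+120F0: 4-byte form → F0 92 83 B0.
U+829A9: 4-byte form → F2 82 A6 A9.
Concatenated (17 bytes): EC 94 9F C5 9F F3 B4 87 84 F0 92 83 B0 F2 82 A6 A9.

EC 94 9F C5 9F F3 B4 87 84 F0 92 83 B0 F2 82 A6 A9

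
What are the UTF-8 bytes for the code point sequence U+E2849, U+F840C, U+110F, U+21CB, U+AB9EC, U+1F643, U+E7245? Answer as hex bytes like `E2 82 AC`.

U+E2849: 4-byte form → F3 A2 A1 89.
U+F840C: 4-byte form → F3 B8 90 8C.
U+110F: 3-byte form → E1 84 8F.
U+21CB: 3-byte form → E2 87 8B.
U+AB9EC: 4-byte form → F2 AB A7 AC.
U+1F643: 4-byte form → F0 9F 99 83.
U+E7245: 4-byte form → F3 A7 89 85.
Concatenated (26 bytes): F3 A2 A1 89 F3 B8 90 8C E1 84 8F E2 87 8B F2 AB A7 AC F0 9F 99 83 F3 A7 89 85.

F3 A2 A1 89 F3 B8 90 8C E1 84 8F E2 87 8B F2 AB A7 AC F0 9F 99 83 F3 A7 89 85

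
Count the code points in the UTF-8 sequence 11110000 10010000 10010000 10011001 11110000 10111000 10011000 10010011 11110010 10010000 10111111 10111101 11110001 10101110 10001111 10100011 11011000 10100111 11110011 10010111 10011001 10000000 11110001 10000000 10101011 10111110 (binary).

7

Byte at offset 0: 0xF0 = 11110000 → 4-byte char (#1). Advance 4.
Byte at offset 4: 0xF0 = 11110000 → 4-byte char (#2). Advance 4.
Byte at offset 8: 0xF2 = 11110010 → 4-byte char (#3). Advance 4.
Byte at offset 12: 0xF1 = 11110001 → 4-byte char (#4). Advance 4.
Byte at offset 16: 0xD8 = 11011000 → 2-byte char (#5). Advance 2.
Byte at offset 18: 0xF3 = 11110011 → 4-byte char (#6). Advance 4.
Byte at offset 22: 0xF1 = 11110001 → 4-byte char (#7). Advance 4.
Reached end at offset 26 after 7 code points.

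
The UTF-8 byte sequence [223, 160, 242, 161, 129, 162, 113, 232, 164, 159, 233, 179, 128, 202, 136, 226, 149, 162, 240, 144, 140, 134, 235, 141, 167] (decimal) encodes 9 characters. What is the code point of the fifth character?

U+9CC0

Offset 0: leading byte 0xDF = 11011111 → 2-byte char #1 = DF A0.
Offset 2: leading byte 0xF2 = 11110010 → 4-byte char #2 = F2 A1 81 A2.
Offset 6: leading byte 0x71 = 01110001 → 1-byte char #3 = 71.
Offset 7: leading byte 0xE8 = 11101000 → 3-byte char #4 = E8 A4 9F.
Offset 10: leading byte 0xE9 = 11101001 → 3-byte char #5 = E9 B3 80.
Leading byte 0xE9 = 11101001 matches 1110xxxx → 3-byte sequence.
Byte 1: 0xE9 = 11101001, payload 1001 (4 bits).
Byte 2: 0xB3 = 10110011 (10xxxxxx ✓), payload 110011.
Byte 3: 0x80 = 10000000 (10xxxxxx ✓), payload 000000.
Concatenate: 1001110011000000 = 0x9CC0 (16 bits → U+9CC0).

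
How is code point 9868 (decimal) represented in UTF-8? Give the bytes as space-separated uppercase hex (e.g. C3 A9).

E2 9A 8C

U+268C = 0x268C = 9868 decimal. In range U+0800–U+FFFF → 3-byte form: 1110xxxx 10xxxxxx 10xxxxxx.
Binary (16 bits): 0010011010001100.
Split 4+6+6: 0010 | 011010 | 001100.
Byte 1: 11100010 = 0xE2.
Byte 2: 10011010 = 0x9A.
Byte 3: 10001100 = 0x8C.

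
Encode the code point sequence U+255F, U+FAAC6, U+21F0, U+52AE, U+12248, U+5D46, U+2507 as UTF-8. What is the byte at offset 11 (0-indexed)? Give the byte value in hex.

U+255F → 3-byte form E2 95 9F at offsets 0–2.
U+FAAC6 → 4-byte form F3 BA AB 86 at offsets 3–6.
U+21F0 → 3-byte form E2 87 B0 at offsets 7–9.
U+52AE → 3-byte form E5 8A AE at offsets 10–12.
Offset 11 falls in char 4's range; it's byte 2 of E5 8A AE = 0x8A.

0x8A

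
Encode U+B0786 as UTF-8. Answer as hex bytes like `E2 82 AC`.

F2 B0 9E 86

U+B0786 = 0xB0786 = 722822 decimal. In range U+10000–U+10FFFF → 4-byte form: 11110xxx 10xxxxxx 10xxxxxx 10xxxxxx.
Binary (21 bits): 010110000011110000110.
Split 3+6+6+6: 010 | 110000 | 011110 | 000110.
Byte 1: 11110010 = 0xF2.
Byte 2: 10110000 = 0xB0.
Byte 3: 10011110 = 0x9E.
Byte 4: 10000110 = 0x86.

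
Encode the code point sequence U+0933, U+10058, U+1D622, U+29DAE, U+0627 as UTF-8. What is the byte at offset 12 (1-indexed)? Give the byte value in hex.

0xF0

1-indexed offset 12 is 0-indexed offset 11.
U+0933 → 3-byte form E0 A4 B3 at offsets 0–2.
U+10058 → 4-byte form F0 90 81 98 at offsets 3–6.
U+1D622 → 4-byte form F0 9D 98 A2 at offsets 7–10.
U+29DAE → 4-byte form F0 A9 B6 AE at offsets 11–14.
Offset 11 falls in char 4's range; it's byte 1 of F0 A9 B6 AE = 0xF0.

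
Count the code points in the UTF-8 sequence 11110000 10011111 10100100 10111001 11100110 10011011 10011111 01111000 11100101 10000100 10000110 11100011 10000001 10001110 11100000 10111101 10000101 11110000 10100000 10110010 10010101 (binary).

Byte at offset 0: 0xF0 = 11110000 → 4-byte char (#1). Advance 4.
Byte at offset 4: 0xE6 = 11100110 → 3-byte char (#2). Advance 3.
Byte at offset 7: 0x78 = 01111000 → 1-byte char (#3). Advance 1.
Byte at offset 8: 0xE5 = 11100101 → 3-byte char (#4). Advance 3.
Byte at offset 11: 0xE3 = 11100011 → 3-byte char (#5). Advance 3.
Byte at offset 14: 0xE0 = 11100000 → 3-byte char (#6). Advance 3.
Byte at offset 17: 0xF0 = 11110000 → 4-byte char (#7). Advance 4.
Reached end at offset 21 after 7 code points.

7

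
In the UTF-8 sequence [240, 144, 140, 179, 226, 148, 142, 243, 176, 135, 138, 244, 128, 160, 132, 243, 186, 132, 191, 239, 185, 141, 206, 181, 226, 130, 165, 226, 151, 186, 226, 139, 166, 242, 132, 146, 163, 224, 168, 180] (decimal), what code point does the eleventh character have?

U+844A3

Offset 0: leading byte 0xF0 = 11110000 → 4-byte char #1 = F0 90 8C B3.
Offset 4: leading byte 0xE2 = 11100010 → 3-byte char #2 = E2 94 8E.
Offset 7: leading byte 0xF3 = 11110011 → 4-byte char #3 = F3 B0 87 8A.
Offset 11: leading byte 0xF4 = 11110100 → 4-byte char #4 = F4 80 A0 84.
Offset 15: leading byte 0xF3 = 11110011 → 4-byte char #5 = F3 BA 84 BF.
Offset 19: leading byte 0xEF = 11101111 → 3-byte char #6 = EF B9 8D.
Offset 22: leading byte 0xCE = 11001110 → 2-byte char #7 = CE B5.
Offset 24: leading byte 0xE2 = 11100010 → 3-byte char #8 = E2 82 A5.
Offset 27: leading byte 0xE2 = 11100010 → 3-byte char #9 = E2 97 BA.
Offset 30: leading byte 0xE2 = 11100010 → 3-byte char #10 = E2 8B A6.
Offset 33: leading byte 0xF2 = 11110010 → 4-byte char #11 = F2 84 92 A3.
Leading byte 0xF2 = 11110010 matches 11110xxx → 4-byte sequence.
Byte 1: 0xF2 = 11110010, payload 010 (3 bits).
Byte 2: 0x84 = 10000100 (10xxxxxx ✓), payload 000100.
Byte 3: 0x92 = 10010010 (10xxxxxx ✓), payload 010010.
Byte 4: 0xA3 = 10100011 (10xxxxxx ✓), payload 100011.
Concatenate: 010000100010010100011 = 0x844A3 (21 bits → U+844A3).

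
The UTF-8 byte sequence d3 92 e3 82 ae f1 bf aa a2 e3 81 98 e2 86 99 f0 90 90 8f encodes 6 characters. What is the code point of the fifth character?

Offset 0: leading byte 0xD3 = 11010011 → 2-byte char #1 = D3 92.
Offset 2: leading byte 0xE3 = 11100011 → 3-byte char #2 = E3 82 AE.
Offset 5: leading byte 0xF1 = 11110001 → 4-byte char #3 = F1 BF AA A2.
Offset 9: leading byte 0xE3 = 11100011 → 3-byte char #4 = E3 81 98.
Offset 12: leading byte 0xE2 = 11100010 → 3-byte char #5 = E2 86 99.
Leading byte 0xE2 = 11100010 matches 1110xxxx → 3-byte sequence.
Byte 1: 0xE2 = 11100010, payload 0010 (4 bits).
Byte 2: 0x86 = 10000110 (10xxxxxx ✓), payload 000110.
Byte 3: 0x99 = 10011001 (10xxxxxx ✓), payload 011001.
Concatenate: 0010000110011001 = 0x2199 (16 bits → U+2199).

U+2199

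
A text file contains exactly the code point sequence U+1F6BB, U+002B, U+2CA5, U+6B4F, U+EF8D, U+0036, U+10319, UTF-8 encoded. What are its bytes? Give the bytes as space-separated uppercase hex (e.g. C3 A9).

U+1F6BB: 4-byte form → F0 9F 9A BB.
U+002B: 1-byte form → 2B.
U+2CA5: 3-byte form → E2 B2 A5.
U+6B4F: 3-byte form → E6 AD 8F.
U+EF8D: 3-byte form → EE BE 8D.
U+0036: 1-byte form → 36.
U+10319: 4-byte form → F0 90 8C 99.
Concatenated (19 bytes): F0 9F 9A BB 2B E2 B2 A5 E6 AD 8F EE BE 8D 36 F0 90 8C 99.

F0 9F 9A BB 2B E2 B2 A5 E6 AD 8F EE BE 8D 36 F0 90 8C 99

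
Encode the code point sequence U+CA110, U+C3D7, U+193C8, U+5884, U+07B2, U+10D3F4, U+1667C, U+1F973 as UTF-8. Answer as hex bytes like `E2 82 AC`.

U+CA110: 4-byte form → F3 8A 84 90.
U+C3D7: 3-byte form → EC 8F 97.
U+193C8: 4-byte form → F0 99 8F 88.
U+5884: 3-byte form → E5 A2 84.
U+07B2: 2-byte form → DE B2.
U+10D3F4: 4-byte form → F4 8D 8F B4.
U+1667C: 4-byte form → F0 96 99 BC.
U+1F973: 4-byte form → F0 9F A5 B3.
Concatenated (28 bytes): F3 8A 84 90 EC 8F 97 F0 99 8F 88 E5 A2 84 DE B2 F4 8D 8F B4 F0 96 99 BC F0 9F A5 B3.

F3 8A 84 90 EC 8F 97 F0 99 8F 88 E5 A2 84 DE B2 F4 8D 8F B4 F0 96 99 BC F0 9F A5 B3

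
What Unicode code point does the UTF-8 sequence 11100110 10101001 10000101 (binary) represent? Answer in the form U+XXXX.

U+6A45

Leading byte 0xE6 = 11100110 matches 1110xxxx → 3-byte sequence.
Byte 1: 0xE6 = 11100110, payload 0110 (4 bits).
Byte 2: 0xA9 = 10101001 (10xxxxxx ✓), payload 101001.
Byte 3: 0x85 = 10000101 (10xxxxxx ✓), payload 000101.
Concatenate: 0110101001000101 = 0x6A45 (16 bits → U+6A45).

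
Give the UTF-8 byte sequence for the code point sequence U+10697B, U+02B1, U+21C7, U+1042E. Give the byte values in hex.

U+10697B: 4-byte form → F4 86 A5 BB.
U+02B1: 2-byte form → CA B1.
U+21C7: 3-byte form → E2 87 87.
U+1042E: 4-byte form → F0 90 90 AE.
Concatenated (13 bytes): F4 86 A5 BB CA B1 E2 87 87 F0 90 90 AE.

F4 86 A5 BB CA B1 E2 87 87 F0 90 90 AE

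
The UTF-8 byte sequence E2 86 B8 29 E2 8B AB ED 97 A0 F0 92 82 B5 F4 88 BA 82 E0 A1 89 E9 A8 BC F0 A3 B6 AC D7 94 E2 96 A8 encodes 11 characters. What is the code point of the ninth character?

U+23DAC

Offset 0: leading byte 0xE2 = 11100010 → 3-byte char #1 = E2 86 B8.
Offset 3: leading byte 0x29 = 00101001 → 1-byte char #2 = 29.
Offset 4: leading byte 0xE2 = 11100010 → 3-byte char #3 = E2 8B AB.
Offset 7: leading byte 0xED = 11101101 → 3-byte char #4 = ED 97 A0.
Offset 10: leading byte 0xF0 = 11110000 → 4-byte char #5 = F0 92 82 B5.
Offset 14: leading byte 0xF4 = 11110100 → 4-byte char #6 = F4 88 BA 82.
Offset 18: leading byte 0xE0 = 11100000 → 3-byte char #7 = E0 A1 89.
Offset 21: leading byte 0xE9 = 11101001 → 3-byte char #8 = E9 A8 BC.
Offset 24: leading byte 0xF0 = 11110000 → 4-byte char #9 = F0 A3 B6 AC.
Leading byte 0xF0 = 11110000 matches 11110xxx → 4-byte sequence.
Byte 1: 0xF0 = 11110000, payload 000 (3 bits).
Byte 2: 0xA3 = 10100011 (10xxxxxx ✓), payload 100011.
Byte 3: 0xB6 = 10110110 (10xxxxxx ✓), payload 110110.
Byte 4: 0xAC = 10101100 (10xxxxxx ✓), payload 101100.
Concatenate: 000100011110110101100 = 0x23DAC (21 bits → U+23DAC).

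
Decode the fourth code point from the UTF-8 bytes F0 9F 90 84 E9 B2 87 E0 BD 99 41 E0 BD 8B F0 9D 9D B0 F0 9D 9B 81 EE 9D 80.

U+0041

Offset 0: leading byte 0xF0 = 11110000 → 4-byte char #1 = F0 9F 90 84.
Offset 4: leading byte 0xE9 = 11101001 → 3-byte char #2 = E9 B2 87.
Offset 7: leading byte 0xE0 = 11100000 → 3-byte char #3 = E0 BD 99.
Offset 10: leading byte 0x41 = 01000001 → 1-byte char #4 = 41.
Leading byte 0x41 = 01000001 matches 0xxxxxxx → 1-byte sequence.
Byte 1: 0x41 = 01000001, payload 1000001 (7 bits).
Concatenate: 1000001 = 0x41 (7 bits → U+0041).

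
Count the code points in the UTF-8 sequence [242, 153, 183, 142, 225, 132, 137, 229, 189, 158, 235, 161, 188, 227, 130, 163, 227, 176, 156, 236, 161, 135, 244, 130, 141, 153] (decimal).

Byte at offset 0: 0xF2 = 11110010 → 4-byte char (#1). Advance 4.
Byte at offset 4: 0xE1 = 11100001 → 3-byte char (#2). Advance 3.
Byte at offset 7: 0xE5 = 11100101 → 3-byte char (#3). Advance 3.
Byte at offset 10: 0xEB = 11101011 → 3-byte char (#4). Advance 3.
Byte at offset 13: 0xE3 = 11100011 → 3-byte char (#5). Advance 3.
Byte at offset 16: 0xE3 = 11100011 → 3-byte char (#6). Advance 3.
Byte at offset 19: 0xEC = 11101100 → 3-byte char (#7). Advance 3.
Byte at offset 22: 0xF4 = 11110100 → 4-byte char (#8). Advance 4.
Reached end at offset 26 after 8 code points.

8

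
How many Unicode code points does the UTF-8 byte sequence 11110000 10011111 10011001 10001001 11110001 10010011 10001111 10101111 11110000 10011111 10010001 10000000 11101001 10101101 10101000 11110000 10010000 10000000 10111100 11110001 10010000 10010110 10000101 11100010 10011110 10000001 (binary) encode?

Byte at offset 0: 0xF0 = 11110000 → 4-byte char (#1). Advance 4.
Byte at offset 4: 0xF1 = 11110001 → 4-byte char (#2). Advance 4.
Byte at offset 8: 0xF0 = 11110000 → 4-byte char (#3). Advance 4.
Byte at offset 12: 0xE9 = 11101001 → 3-byte char (#4). Advance 3.
Byte at offset 15: 0xF0 = 11110000 → 4-byte char (#5). Advance 4.
Byte at offset 19: 0xF1 = 11110001 → 4-byte char (#6). Advance 4.
Byte at offset 23: 0xE2 = 11100010 → 3-byte char (#7). Advance 3.
Reached end at offset 26 after 7 code points.

7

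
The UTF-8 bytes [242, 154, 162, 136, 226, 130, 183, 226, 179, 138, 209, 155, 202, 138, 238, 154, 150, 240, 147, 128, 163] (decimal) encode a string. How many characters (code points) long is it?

Byte at offset 0: 0xF2 = 11110010 → 4-byte char (#1). Advance 4.
Byte at offset 4: 0xE2 = 11100010 → 3-byte char (#2). Advance 3.
Byte at offset 7: 0xE2 = 11100010 → 3-byte char (#3). Advance 3.
Byte at offset 10: 0xD1 = 11010001 → 2-byte char (#4). Advance 2.
Byte at offset 12: 0xCA = 11001010 → 2-byte char (#5). Advance 2.
Byte at offset 14: 0xEE = 11101110 → 3-byte char (#6). Advance 3.
Byte at offset 17: 0xF0 = 11110000 → 4-byte char (#7). Advance 4.
Reached end at offset 21 after 7 code points.

7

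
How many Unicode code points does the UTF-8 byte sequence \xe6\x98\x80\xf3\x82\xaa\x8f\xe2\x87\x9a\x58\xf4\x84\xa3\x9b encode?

Byte at offset 0: 0xE6 = 11100110 → 3-byte char (#1). Advance 3.
Byte at offset 3: 0xF3 = 11110011 → 4-byte char (#2). Advance 4.
Byte at offset 7: 0xE2 = 11100010 → 3-byte char (#3). Advance 3.
Byte at offset 10: 0x58 = 01011000 → 1-byte char (#4). Advance 1.
Byte at offset 11: 0xF4 = 11110100 → 4-byte char (#5). Advance 4.
Reached end at offset 15 after 5 code points.

5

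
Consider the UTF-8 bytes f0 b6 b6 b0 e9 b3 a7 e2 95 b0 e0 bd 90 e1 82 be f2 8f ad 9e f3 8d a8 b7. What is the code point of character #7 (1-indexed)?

U+CDA37

Offset 0: leading byte 0xF0 = 11110000 → 4-byte char #1 = F0 B6 B6 B0.
Offset 4: leading byte 0xE9 = 11101001 → 3-byte char #2 = E9 B3 A7.
Offset 7: leading byte 0xE2 = 11100010 → 3-byte char #3 = E2 95 B0.
Offset 10: leading byte 0xE0 = 11100000 → 3-byte char #4 = E0 BD 90.
Offset 13: leading byte 0xE1 = 11100001 → 3-byte char #5 = E1 82 BE.
Offset 16: leading byte 0xF2 = 11110010 → 4-byte char #6 = F2 8F AD 9E.
Offset 20: leading byte 0xF3 = 11110011 → 4-byte char #7 = F3 8D A8 B7.
Leading byte 0xF3 = 11110011 matches 11110xxx → 4-byte sequence.
Byte 1: 0xF3 = 11110011, payload 011 (3 bits).
Byte 2: 0x8D = 10001101 (10xxxxxx ✓), payload 001101.
Byte 3: 0xA8 = 10101000 (10xxxxxx ✓), payload 101000.
Byte 4: 0xB7 = 10110111 (10xxxxxx ✓), payload 110111.
Concatenate: 011001101101000110111 = 0xCDA37 (21 bits → U+CDA37).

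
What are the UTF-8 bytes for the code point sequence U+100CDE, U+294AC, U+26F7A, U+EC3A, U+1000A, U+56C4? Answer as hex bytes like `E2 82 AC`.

F4 80 B3 9E F0 A9 92 AC F0 A6 BD BA EE B0 BA F0 90 80 8A E5 9B 84

U+100CDE: 4-byte form → F4 80 B3 9E.
U+294AC: 4-byte form → F0 A9 92 AC.
U+26F7A: 4-byte form → F0 A6 BD BA.
U+EC3A: 3-byte form → EE B0 BA.
U+1000A: 4-byte form → F0 90 80 8A.
U+56C4: 3-byte form → E5 9B 84.
Concatenated (22 bytes): F4 80 B3 9E F0 A9 92 AC F0 A6 BD BA EE B0 BA F0 90 80 8A E5 9B 84.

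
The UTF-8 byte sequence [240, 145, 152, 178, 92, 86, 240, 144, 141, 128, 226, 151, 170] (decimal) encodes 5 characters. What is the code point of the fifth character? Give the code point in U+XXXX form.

Offset 0: leading byte 0xF0 = 11110000 → 4-byte char #1 = F0 91 98 B2.
Offset 4: leading byte 0x5C = 01011100 → 1-byte char #2 = 5C.
Offset 5: leading byte 0x56 = 01010110 → 1-byte char #3 = 56.
Offset 6: leading byte 0xF0 = 11110000 → 4-byte char #4 = F0 90 8D 80.
Offset 10: leading byte 0xE2 = 11100010 → 3-byte char #5 = E2 97 AA.
Leading byte 0xE2 = 11100010 matches 1110xxxx → 3-byte sequence.
Byte 1: 0xE2 = 11100010, payload 0010 (4 bits).
Byte 2: 0x97 = 10010111 (10xxxxxx ✓), payload 010111.
Byte 3: 0xAA = 10101010 (10xxxxxx ✓), payload 101010.
Concatenate: 0010010111101010 = 0x25EA (16 bits → U+25EA).

U+25EA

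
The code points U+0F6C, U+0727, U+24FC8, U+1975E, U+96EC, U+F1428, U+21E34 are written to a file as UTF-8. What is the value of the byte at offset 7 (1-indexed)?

0xA4

1-indexed offset 7 is 0-indexed offset 6.
U+0F6C → 3-byte form E0 BD AC at offsets 0–2.
U+0727 → 2-byte form DC A7 at offsets 3–4.
U+24FC8 → 4-byte form F0 A4 BF 88 at offsets 5–8.
Offset 6 falls in char 3's range; it's byte 2 of F0 A4 BF 88 = 0xA4.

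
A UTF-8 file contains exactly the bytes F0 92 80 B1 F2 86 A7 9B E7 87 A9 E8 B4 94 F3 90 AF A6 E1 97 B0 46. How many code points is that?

Byte at offset 0: 0xF0 = 11110000 → 4-byte char (#1). Advance 4.
Byte at offset 4: 0xF2 = 11110010 → 4-byte char (#2). Advance 4.
Byte at offset 8: 0xE7 = 11100111 → 3-byte char (#3). Advance 3.
Byte at offset 11: 0xE8 = 11101000 → 3-byte char (#4). Advance 3.
Byte at offset 14: 0xF3 = 11110011 → 4-byte char (#5). Advance 4.
Byte at offset 18: 0xE1 = 11100001 → 3-byte char (#6). Advance 3.
Byte at offset 21: 0x46 = 01000110 → 1-byte char (#7). Advance 1.
Reached end at offset 22 after 7 code points.

7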